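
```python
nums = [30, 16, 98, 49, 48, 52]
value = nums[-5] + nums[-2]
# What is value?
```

nums has length 6. Negative index -5 maps to positive index 6 + (-5) = 1. nums[1] = 16.
nums has length 6. Negative index -2 maps to positive index 6 + (-2) = 4. nums[4] = 48.
Sum: 16 + 48 = 64.

64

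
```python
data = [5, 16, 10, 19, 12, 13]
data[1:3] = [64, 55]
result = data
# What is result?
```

data starts as [5, 16, 10, 19, 12, 13] (length 6). The slice data[1:3] covers indices [1, 2] with values [16, 10]. Replacing that slice with [64, 55] (same length) produces [5, 64, 55, 19, 12, 13].

[5, 64, 55, 19, 12, 13]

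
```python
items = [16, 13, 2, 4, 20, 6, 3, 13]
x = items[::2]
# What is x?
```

items has length 8. The slice items[::2] selects indices [0, 2, 4, 6] (0->16, 2->2, 4->20, 6->3), giving [16, 2, 20, 3].

[16, 2, 20, 3]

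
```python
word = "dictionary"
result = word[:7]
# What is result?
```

word has length 10. The slice word[:7] selects indices [0, 1, 2, 3, 4, 5, 6] (0->'d', 1->'i', 2->'c', 3->'t', 4->'i', 5->'o', 6->'n'), giving 'diction'.

'diction'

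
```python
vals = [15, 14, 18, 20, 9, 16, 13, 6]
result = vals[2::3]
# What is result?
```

vals has length 8. The slice vals[2::3] selects indices [2, 5] (2->18, 5->16), giving [18, 16].

[18, 16]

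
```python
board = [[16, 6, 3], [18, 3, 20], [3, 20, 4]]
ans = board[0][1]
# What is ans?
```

board[0] = [16, 6, 3]. Taking column 1 of that row yields 6.

6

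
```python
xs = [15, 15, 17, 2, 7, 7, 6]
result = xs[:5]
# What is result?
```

xs has length 7. The slice xs[:5] selects indices [0, 1, 2, 3, 4] (0->15, 1->15, 2->17, 3->2, 4->7), giving [15, 15, 17, 2, 7].

[15, 15, 17, 2, 7]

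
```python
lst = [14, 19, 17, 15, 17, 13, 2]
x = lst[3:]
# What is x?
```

lst has length 7. The slice lst[3:] selects indices [3, 4, 5, 6] (3->15, 4->17, 5->13, 6->2), giving [15, 17, 13, 2].

[15, 17, 13, 2]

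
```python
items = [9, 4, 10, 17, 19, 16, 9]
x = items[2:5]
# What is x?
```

items has length 7. The slice items[2:5] selects indices [2, 3, 4] (2->10, 3->17, 4->19), giving [10, 17, 19].

[10, 17, 19]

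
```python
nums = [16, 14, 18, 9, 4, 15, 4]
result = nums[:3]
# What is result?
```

nums has length 7. The slice nums[:3] selects indices [0, 1, 2] (0->16, 1->14, 2->18), giving [16, 14, 18].

[16, 14, 18]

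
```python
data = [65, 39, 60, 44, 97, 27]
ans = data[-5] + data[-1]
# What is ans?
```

data has length 6. Negative index -5 maps to positive index 6 + (-5) = 1. data[1] = 39.
data has length 6. Negative index -1 maps to positive index 6 + (-1) = 5. data[5] = 27.
Sum: 39 + 27 = 66.

66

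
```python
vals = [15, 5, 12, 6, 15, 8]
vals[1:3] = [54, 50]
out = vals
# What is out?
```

vals starts as [15, 5, 12, 6, 15, 8] (length 6). The slice vals[1:3] covers indices [1, 2] with values [5, 12]. Replacing that slice with [54, 50] (same length) produces [15, 54, 50, 6, 15, 8].

[15, 54, 50, 6, 15, 8]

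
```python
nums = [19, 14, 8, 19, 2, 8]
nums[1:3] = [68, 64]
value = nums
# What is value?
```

nums starts as [19, 14, 8, 19, 2, 8] (length 6). The slice nums[1:3] covers indices [1, 2] with values [14, 8]. Replacing that slice with [68, 64] (same length) produces [19, 68, 64, 19, 2, 8].

[19, 68, 64, 19, 2, 8]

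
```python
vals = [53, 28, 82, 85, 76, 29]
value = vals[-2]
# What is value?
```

vals has length 6. Negative index -2 maps to positive index 6 + (-2) = 4. vals[4] = 76.

76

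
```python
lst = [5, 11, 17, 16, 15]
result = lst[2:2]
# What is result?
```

lst has length 5. The slice lst[2:2] resolves to an empty index range, so the result is [].

[]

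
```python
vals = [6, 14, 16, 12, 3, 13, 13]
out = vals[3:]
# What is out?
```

vals has length 7. The slice vals[3:] selects indices [3, 4, 5, 6] (3->12, 4->3, 5->13, 6->13), giving [12, 3, 13, 13].

[12, 3, 13, 13]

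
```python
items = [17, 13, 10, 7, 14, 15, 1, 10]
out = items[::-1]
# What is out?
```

items has length 8. The slice items[::-1] selects indices [7, 6, 5, 4, 3, 2, 1, 0] (7->10, 6->1, 5->15, 4->14, 3->7, 2->10, 1->13, 0->17), giving [10, 1, 15, 14, 7, 10, 13, 17].

[10, 1, 15, 14, 7, 10, 13, 17]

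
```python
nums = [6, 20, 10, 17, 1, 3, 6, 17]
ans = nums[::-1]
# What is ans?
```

nums has length 8. The slice nums[::-1] selects indices [7, 6, 5, 4, 3, 2, 1, 0] (7->17, 6->6, 5->3, 4->1, 3->17, 2->10, 1->20, 0->6), giving [17, 6, 3, 1, 17, 10, 20, 6].

[17, 6, 3, 1, 17, 10, 20, 6]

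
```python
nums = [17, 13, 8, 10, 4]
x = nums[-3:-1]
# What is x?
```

nums has length 5. The slice nums[-3:-1] selects indices [2, 3] (2->8, 3->10), giving [8, 10].

[8, 10]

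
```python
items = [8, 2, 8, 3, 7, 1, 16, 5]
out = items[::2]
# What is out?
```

items has length 8. The slice items[::2] selects indices [0, 2, 4, 6] (0->8, 2->8, 4->7, 6->16), giving [8, 8, 7, 16].

[8, 8, 7, 16]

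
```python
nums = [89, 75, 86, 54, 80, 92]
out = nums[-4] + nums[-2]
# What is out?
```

nums has length 6. Negative index -4 maps to positive index 6 + (-4) = 2. nums[2] = 86.
nums has length 6. Negative index -2 maps to positive index 6 + (-2) = 4. nums[4] = 80.
Sum: 86 + 80 = 166.

166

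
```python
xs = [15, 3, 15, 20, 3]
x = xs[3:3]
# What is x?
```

xs has length 5. The slice xs[3:3] resolves to an empty index range, so the result is [].

[]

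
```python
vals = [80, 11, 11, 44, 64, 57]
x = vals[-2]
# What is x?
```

vals has length 6. Negative index -2 maps to positive index 6 + (-2) = 4. vals[4] = 64.

64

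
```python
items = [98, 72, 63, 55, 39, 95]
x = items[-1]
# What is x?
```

items has length 6. Negative index -1 maps to positive index 6 + (-1) = 5. items[5] = 95.

95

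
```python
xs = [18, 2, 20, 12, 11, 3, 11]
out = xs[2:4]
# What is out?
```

xs has length 7. The slice xs[2:4] selects indices [2, 3] (2->20, 3->12), giving [20, 12].

[20, 12]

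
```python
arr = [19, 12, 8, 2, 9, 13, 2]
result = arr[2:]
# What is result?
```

arr has length 7. The slice arr[2:] selects indices [2, 3, 4, 5, 6] (2->8, 3->2, 4->9, 5->13, 6->2), giving [8, 2, 9, 13, 2].

[8, 2, 9, 13, 2]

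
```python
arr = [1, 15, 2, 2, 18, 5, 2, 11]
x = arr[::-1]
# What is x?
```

arr has length 8. The slice arr[::-1] selects indices [7, 6, 5, 4, 3, 2, 1, 0] (7->11, 6->2, 5->5, 4->18, 3->2, 2->2, 1->15, 0->1), giving [11, 2, 5, 18, 2, 2, 15, 1].

[11, 2, 5, 18, 2, 2, 15, 1]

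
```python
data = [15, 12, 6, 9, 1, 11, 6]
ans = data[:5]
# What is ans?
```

data has length 7. The slice data[:5] selects indices [0, 1, 2, 3, 4] (0->15, 1->12, 2->6, 3->9, 4->1), giving [15, 12, 6, 9, 1].

[15, 12, 6, 9, 1]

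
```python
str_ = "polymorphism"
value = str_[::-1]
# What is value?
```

str_ has length 12. The slice str_[::-1] selects indices [11, 10, 9, 8, 7, 6, 5, 4, 3, 2, 1, 0] (11->'m', 10->'s', 9->'i', 8->'h', 7->'p', 6->'r', 5->'o', 4->'m', 3->'y', 2->'l', 1->'o', 0->'p'), giving 'msihpromylop'.

'msihpromylop'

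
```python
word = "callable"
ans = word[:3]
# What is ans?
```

word has length 8. The slice word[:3] selects indices [0, 1, 2] (0->'c', 1->'a', 2->'l'), giving 'cal'.

'cal'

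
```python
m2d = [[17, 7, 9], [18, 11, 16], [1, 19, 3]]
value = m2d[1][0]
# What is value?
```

m2d[1] = [18, 11, 16]. Taking column 0 of that row yields 18.

18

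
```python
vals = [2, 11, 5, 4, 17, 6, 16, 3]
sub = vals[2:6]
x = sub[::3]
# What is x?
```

vals has length 8. The slice vals[2:6] selects indices [2, 3, 4, 5] (2->5, 3->4, 4->17, 5->6), giving [5, 4, 17, 6]. So sub = [5, 4, 17, 6]. sub has length 4. The slice sub[::3] selects indices [0, 3] (0->5, 3->6), giving [5, 6].

[5, 6]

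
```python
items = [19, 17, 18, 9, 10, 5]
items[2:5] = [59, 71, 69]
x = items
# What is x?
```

items starts as [19, 17, 18, 9, 10, 5] (length 6). The slice items[2:5] covers indices [2, 3, 4] with values [18, 9, 10]. Replacing that slice with [59, 71, 69] (same length) produces [19, 17, 59, 71, 69, 5].

[19, 17, 59, 71, 69, 5]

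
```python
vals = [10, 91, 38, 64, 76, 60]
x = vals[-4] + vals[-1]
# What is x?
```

vals has length 6. Negative index -4 maps to positive index 6 + (-4) = 2. vals[2] = 38.
vals has length 6. Negative index -1 maps to positive index 6 + (-1) = 5. vals[5] = 60.
Sum: 38 + 60 = 98.

98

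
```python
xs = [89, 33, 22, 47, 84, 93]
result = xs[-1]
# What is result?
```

xs has length 6. Negative index -1 maps to positive index 6 + (-1) = 5. xs[5] = 93.

93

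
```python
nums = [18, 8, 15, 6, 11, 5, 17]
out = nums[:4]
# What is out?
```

nums has length 7. The slice nums[:4] selects indices [0, 1, 2, 3] (0->18, 1->8, 2->15, 3->6), giving [18, 8, 15, 6].

[18, 8, 15, 6]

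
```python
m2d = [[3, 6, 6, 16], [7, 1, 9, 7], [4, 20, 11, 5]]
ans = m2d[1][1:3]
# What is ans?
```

m2d[1] = [7, 1, 9, 7]. m2d[1] has length 4. The slice m2d[1][1:3] selects indices [1, 2] (1->1, 2->9), giving [1, 9].

[1, 9]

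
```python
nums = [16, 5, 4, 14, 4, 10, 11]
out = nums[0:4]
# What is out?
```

nums has length 7. The slice nums[0:4] selects indices [0, 1, 2, 3] (0->16, 1->5, 2->4, 3->14), giving [16, 5, 4, 14].

[16, 5, 4, 14]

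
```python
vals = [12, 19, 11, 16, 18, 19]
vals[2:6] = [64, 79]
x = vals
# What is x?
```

vals starts as [12, 19, 11, 16, 18, 19] (length 6). The slice vals[2:6] covers indices [2, 3, 4, 5] with values [11, 16, 18, 19]. Replacing that slice with [64, 79] (different length) produces [12, 19, 64, 79].

[12, 19, 64, 79]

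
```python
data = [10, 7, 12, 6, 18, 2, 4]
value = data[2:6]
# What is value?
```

data has length 7. The slice data[2:6] selects indices [2, 3, 4, 5] (2->12, 3->6, 4->18, 5->2), giving [12, 6, 18, 2].

[12, 6, 18, 2]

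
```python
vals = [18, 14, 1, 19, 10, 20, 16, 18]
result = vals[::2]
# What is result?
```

vals has length 8. The slice vals[::2] selects indices [0, 2, 4, 6] (0->18, 2->1, 4->10, 6->16), giving [18, 1, 10, 16].

[18, 1, 10, 16]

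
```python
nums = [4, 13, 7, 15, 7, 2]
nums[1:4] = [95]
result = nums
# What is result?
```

nums starts as [4, 13, 7, 15, 7, 2] (length 6). The slice nums[1:4] covers indices [1, 2, 3] with values [13, 7, 15]. Replacing that slice with [95] (different length) produces [4, 95, 7, 2].

[4, 95, 7, 2]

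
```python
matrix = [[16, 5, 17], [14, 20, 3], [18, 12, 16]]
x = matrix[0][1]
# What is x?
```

matrix[0] = [16, 5, 17]. Taking column 1 of that row yields 5.

5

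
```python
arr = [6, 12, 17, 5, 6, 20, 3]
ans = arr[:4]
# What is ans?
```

arr has length 7. The slice arr[:4] selects indices [0, 1, 2, 3] (0->6, 1->12, 2->17, 3->5), giving [6, 12, 17, 5].

[6, 12, 17, 5]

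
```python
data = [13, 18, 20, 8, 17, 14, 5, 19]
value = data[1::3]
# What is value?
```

data has length 8. The slice data[1::3] selects indices [1, 4, 7] (1->18, 4->17, 7->19), giving [18, 17, 19].

[18, 17, 19]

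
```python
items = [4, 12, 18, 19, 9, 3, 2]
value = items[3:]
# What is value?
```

items has length 7. The slice items[3:] selects indices [3, 4, 5, 6] (3->19, 4->9, 5->3, 6->2), giving [19, 9, 3, 2].

[19, 9, 3, 2]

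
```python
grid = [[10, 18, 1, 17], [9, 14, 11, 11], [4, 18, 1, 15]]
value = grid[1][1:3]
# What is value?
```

grid[1] = [9, 14, 11, 11]. grid[1] has length 4. The slice grid[1][1:3] selects indices [1, 2] (1->14, 2->11), giving [14, 11].

[14, 11]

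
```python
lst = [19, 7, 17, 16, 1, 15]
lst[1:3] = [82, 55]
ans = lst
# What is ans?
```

lst starts as [19, 7, 17, 16, 1, 15] (length 6). The slice lst[1:3] covers indices [1, 2] with values [7, 17]. Replacing that slice with [82, 55] (same length) produces [19, 82, 55, 16, 1, 15].

[19, 82, 55, 16, 1, 15]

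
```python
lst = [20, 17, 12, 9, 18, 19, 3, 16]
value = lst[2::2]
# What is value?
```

lst has length 8. The slice lst[2::2] selects indices [2, 4, 6] (2->12, 4->18, 6->3), giving [12, 18, 3].

[12, 18, 3]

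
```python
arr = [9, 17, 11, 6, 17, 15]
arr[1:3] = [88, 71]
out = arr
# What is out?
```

arr starts as [9, 17, 11, 6, 17, 15] (length 6). The slice arr[1:3] covers indices [1, 2] with values [17, 11]. Replacing that slice with [88, 71] (same length) produces [9, 88, 71, 6, 17, 15].

[9, 88, 71, 6, 17, 15]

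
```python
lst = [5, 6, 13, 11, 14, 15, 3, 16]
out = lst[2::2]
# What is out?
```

lst has length 8. The slice lst[2::2] selects indices [2, 4, 6] (2->13, 4->14, 6->3), giving [13, 14, 3].

[13, 14, 3]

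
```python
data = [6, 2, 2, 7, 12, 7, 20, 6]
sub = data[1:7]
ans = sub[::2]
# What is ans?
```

data has length 8. The slice data[1:7] selects indices [1, 2, 3, 4, 5, 6] (1->2, 2->2, 3->7, 4->12, 5->7, 6->20), giving [2, 2, 7, 12, 7, 20]. So sub = [2, 2, 7, 12, 7, 20]. sub has length 6. The slice sub[::2] selects indices [0, 2, 4] (0->2, 2->7, 4->7), giving [2, 7, 7].

[2, 7, 7]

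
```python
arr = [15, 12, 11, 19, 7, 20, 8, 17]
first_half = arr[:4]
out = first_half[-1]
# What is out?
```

arr has length 8. The slice arr[:4] selects indices [0, 1, 2, 3] (0->15, 1->12, 2->11, 3->19), giving [15, 12, 11, 19]. So first_half = [15, 12, 11, 19]. Then first_half[-1] = 19.

19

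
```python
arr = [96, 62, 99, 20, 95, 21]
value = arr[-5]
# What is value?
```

arr has length 6. Negative index -5 maps to positive index 6 + (-5) = 1. arr[1] = 62.

62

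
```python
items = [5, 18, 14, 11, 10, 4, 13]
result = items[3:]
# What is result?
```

items has length 7. The slice items[3:] selects indices [3, 4, 5, 6] (3->11, 4->10, 5->4, 6->13), giving [11, 10, 4, 13].

[11, 10, 4, 13]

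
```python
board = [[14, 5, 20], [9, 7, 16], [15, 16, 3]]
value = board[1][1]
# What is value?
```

board[1] = [9, 7, 16]. Taking column 1 of that row yields 7.

7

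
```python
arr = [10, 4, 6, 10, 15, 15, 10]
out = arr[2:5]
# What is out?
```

arr has length 7. The slice arr[2:5] selects indices [2, 3, 4] (2->6, 3->10, 4->15), giving [6, 10, 15].

[6, 10, 15]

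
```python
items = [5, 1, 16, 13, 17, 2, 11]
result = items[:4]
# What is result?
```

items has length 7. The slice items[:4] selects indices [0, 1, 2, 3] (0->5, 1->1, 2->16, 3->13), giving [5, 1, 16, 13].

[5, 1, 16, 13]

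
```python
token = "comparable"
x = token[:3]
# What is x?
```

token has length 10. The slice token[:3] selects indices [0, 1, 2] (0->'c', 1->'o', 2->'m'), giving 'com'.

'com'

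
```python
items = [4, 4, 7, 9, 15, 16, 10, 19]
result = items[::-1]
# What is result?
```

items has length 8. The slice items[::-1] selects indices [7, 6, 5, 4, 3, 2, 1, 0] (7->19, 6->10, 5->16, 4->15, 3->9, 2->7, 1->4, 0->4), giving [19, 10, 16, 15, 9, 7, 4, 4].

[19, 10, 16, 15, 9, 7, 4, 4]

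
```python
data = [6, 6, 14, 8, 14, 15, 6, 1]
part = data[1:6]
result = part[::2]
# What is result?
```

data has length 8. The slice data[1:6] selects indices [1, 2, 3, 4, 5] (1->6, 2->14, 3->8, 4->14, 5->15), giving [6, 14, 8, 14, 15]. So part = [6, 14, 8, 14, 15]. part has length 5. The slice part[::2] selects indices [0, 2, 4] (0->6, 2->8, 4->15), giving [6, 8, 15].

[6, 8, 15]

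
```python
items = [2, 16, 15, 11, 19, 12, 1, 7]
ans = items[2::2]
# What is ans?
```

items has length 8. The slice items[2::2] selects indices [2, 4, 6] (2->15, 4->19, 6->1), giving [15, 19, 1].

[15, 19, 1]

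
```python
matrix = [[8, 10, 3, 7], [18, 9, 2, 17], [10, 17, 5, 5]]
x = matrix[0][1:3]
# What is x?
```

matrix[0] = [8, 10, 3, 7]. matrix[0] has length 4. The slice matrix[0][1:3] selects indices [1, 2] (1->10, 2->3), giving [10, 3].

[10, 3]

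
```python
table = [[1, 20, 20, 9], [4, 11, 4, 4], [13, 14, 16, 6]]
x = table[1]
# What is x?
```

table has 3 rows. Row 1 is [4, 11, 4, 4].

[4, 11, 4, 4]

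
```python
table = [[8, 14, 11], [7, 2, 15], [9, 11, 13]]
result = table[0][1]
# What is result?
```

table[0] = [8, 14, 11]. Taking column 1 of that row yields 14.

14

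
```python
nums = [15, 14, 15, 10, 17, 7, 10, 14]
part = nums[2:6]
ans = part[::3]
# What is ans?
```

nums has length 8. The slice nums[2:6] selects indices [2, 3, 4, 5] (2->15, 3->10, 4->17, 5->7), giving [15, 10, 17, 7]. So part = [15, 10, 17, 7]. part has length 4. The slice part[::3] selects indices [0, 3] (0->15, 3->7), giving [15, 7].

[15, 7]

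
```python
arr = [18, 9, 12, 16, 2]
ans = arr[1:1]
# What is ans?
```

arr has length 5. The slice arr[1:1] resolves to an empty index range, so the result is [].

[]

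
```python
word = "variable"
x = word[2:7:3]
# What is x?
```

word has length 8. The slice word[2:7:3] selects indices [2, 5] (2->'r', 5->'b'), giving 'rb'.

'rb'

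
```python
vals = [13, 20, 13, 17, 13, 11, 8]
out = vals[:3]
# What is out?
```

vals has length 7. The slice vals[:3] selects indices [0, 1, 2] (0->13, 1->20, 2->13), giving [13, 20, 13].

[13, 20, 13]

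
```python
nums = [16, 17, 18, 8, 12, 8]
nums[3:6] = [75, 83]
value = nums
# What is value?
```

nums starts as [16, 17, 18, 8, 12, 8] (length 6). The slice nums[3:6] covers indices [3, 4, 5] with values [8, 12, 8]. Replacing that slice with [75, 83] (different length) produces [16, 17, 18, 75, 83].

[16, 17, 18, 75, 83]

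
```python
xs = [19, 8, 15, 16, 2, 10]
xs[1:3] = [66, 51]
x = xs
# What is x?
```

xs starts as [19, 8, 15, 16, 2, 10] (length 6). The slice xs[1:3] covers indices [1, 2] with values [8, 15]. Replacing that slice with [66, 51] (same length) produces [19, 66, 51, 16, 2, 10].

[19, 66, 51, 16, 2, 10]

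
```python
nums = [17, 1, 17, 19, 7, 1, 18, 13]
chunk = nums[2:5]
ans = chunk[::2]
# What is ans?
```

nums has length 8. The slice nums[2:5] selects indices [2, 3, 4] (2->17, 3->19, 4->7), giving [17, 19, 7]. So chunk = [17, 19, 7]. chunk has length 3. The slice chunk[::2] selects indices [0, 2] (0->17, 2->7), giving [17, 7].

[17, 7]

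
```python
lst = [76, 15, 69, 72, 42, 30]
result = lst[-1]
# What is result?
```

lst has length 6. Negative index -1 maps to positive index 6 + (-1) = 5. lst[5] = 30.

30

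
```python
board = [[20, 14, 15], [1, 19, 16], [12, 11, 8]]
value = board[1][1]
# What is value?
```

board[1] = [1, 19, 16]. Taking column 1 of that row yields 19.

19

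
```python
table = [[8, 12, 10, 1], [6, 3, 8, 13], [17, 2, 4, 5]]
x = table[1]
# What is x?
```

table has 3 rows. Row 1 is [6, 3, 8, 13].

[6, 3, 8, 13]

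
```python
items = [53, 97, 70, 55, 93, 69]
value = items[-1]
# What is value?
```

items has length 6. Negative index -1 maps to positive index 6 + (-1) = 5. items[5] = 69.

69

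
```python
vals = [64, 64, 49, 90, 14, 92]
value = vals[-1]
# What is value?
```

vals has length 6. Negative index -1 maps to positive index 6 + (-1) = 5. vals[5] = 92.

92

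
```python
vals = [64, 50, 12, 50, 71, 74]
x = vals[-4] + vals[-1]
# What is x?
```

vals has length 6. Negative index -4 maps to positive index 6 + (-4) = 2. vals[2] = 12.
vals has length 6. Negative index -1 maps to positive index 6 + (-1) = 5. vals[5] = 74.
Sum: 12 + 74 = 86.

86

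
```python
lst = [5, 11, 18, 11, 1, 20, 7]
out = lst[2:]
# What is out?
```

lst has length 7. The slice lst[2:] selects indices [2, 3, 4, 5, 6] (2->18, 3->11, 4->1, 5->20, 6->7), giving [18, 11, 1, 20, 7].

[18, 11, 1, 20, 7]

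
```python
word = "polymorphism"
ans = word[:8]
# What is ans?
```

word has length 12. The slice word[:8] selects indices [0, 1, 2, 3, 4, 5, 6, 7] (0->'p', 1->'o', 2->'l', 3->'y', 4->'m', 5->'o', 6->'r', 7->'p'), giving 'polymorp'.

'polymorp'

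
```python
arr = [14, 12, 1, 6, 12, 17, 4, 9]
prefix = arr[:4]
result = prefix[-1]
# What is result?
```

arr has length 8. The slice arr[:4] selects indices [0, 1, 2, 3] (0->14, 1->12, 2->1, 3->6), giving [14, 12, 1, 6]. So prefix = [14, 12, 1, 6]. Then prefix[-1] = 6.

6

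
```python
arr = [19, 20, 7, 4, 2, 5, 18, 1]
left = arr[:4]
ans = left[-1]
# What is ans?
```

arr has length 8. The slice arr[:4] selects indices [0, 1, 2, 3] (0->19, 1->20, 2->7, 3->4), giving [19, 20, 7, 4]. So left = [19, 20, 7, 4]. Then left[-1] = 4.

4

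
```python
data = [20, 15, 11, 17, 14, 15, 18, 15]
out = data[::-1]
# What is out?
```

data has length 8. The slice data[::-1] selects indices [7, 6, 5, 4, 3, 2, 1, 0] (7->15, 6->18, 5->15, 4->14, 3->17, 2->11, 1->15, 0->20), giving [15, 18, 15, 14, 17, 11, 15, 20].

[15, 18, 15, 14, 17, 11, 15, 20]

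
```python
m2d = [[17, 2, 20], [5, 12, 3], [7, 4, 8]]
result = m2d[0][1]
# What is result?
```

m2d[0] = [17, 2, 20]. Taking column 1 of that row yields 2.

2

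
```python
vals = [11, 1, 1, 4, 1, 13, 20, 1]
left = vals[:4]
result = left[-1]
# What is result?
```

vals has length 8. The slice vals[:4] selects indices [0, 1, 2, 3] (0->11, 1->1, 2->1, 3->4), giving [11, 1, 1, 4]. So left = [11, 1, 1, 4]. Then left[-1] = 4.

4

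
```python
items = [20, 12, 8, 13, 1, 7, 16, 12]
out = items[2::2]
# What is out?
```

items has length 8. The slice items[2::2] selects indices [2, 4, 6] (2->8, 4->1, 6->16), giving [8, 1, 16].

[8, 1, 16]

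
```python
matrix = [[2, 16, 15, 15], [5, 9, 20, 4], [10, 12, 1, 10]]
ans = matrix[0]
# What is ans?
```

matrix has 3 rows. Row 0 is [2, 16, 15, 15].

[2, 16, 15, 15]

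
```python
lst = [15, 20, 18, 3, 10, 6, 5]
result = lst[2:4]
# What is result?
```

lst has length 7. The slice lst[2:4] selects indices [2, 3] (2->18, 3->3), giving [18, 3].

[18, 3]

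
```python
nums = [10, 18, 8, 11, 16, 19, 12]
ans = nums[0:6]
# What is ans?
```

nums has length 7. The slice nums[0:6] selects indices [0, 1, 2, 3, 4, 5] (0->10, 1->18, 2->8, 3->11, 4->16, 5->19), giving [10, 18, 8, 11, 16, 19].

[10, 18, 8, 11, 16, 19]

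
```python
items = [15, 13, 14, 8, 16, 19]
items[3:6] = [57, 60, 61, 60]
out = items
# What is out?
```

items starts as [15, 13, 14, 8, 16, 19] (length 6). The slice items[3:6] covers indices [3, 4, 5] with values [8, 16, 19]. Replacing that slice with [57, 60, 61, 60] (different length) produces [15, 13, 14, 57, 60, 61, 60].

[15, 13, 14, 57, 60, 61, 60]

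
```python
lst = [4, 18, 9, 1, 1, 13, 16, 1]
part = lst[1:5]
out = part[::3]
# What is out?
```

lst has length 8. The slice lst[1:5] selects indices [1, 2, 3, 4] (1->18, 2->9, 3->1, 4->1), giving [18, 9, 1, 1]. So part = [18, 9, 1, 1]. part has length 4. The slice part[::3] selects indices [0, 3] (0->18, 3->1), giving [18, 1].

[18, 1]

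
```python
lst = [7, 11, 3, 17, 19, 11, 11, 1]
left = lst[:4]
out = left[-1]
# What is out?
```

lst has length 8. The slice lst[:4] selects indices [0, 1, 2, 3] (0->7, 1->11, 2->3, 3->17), giving [7, 11, 3, 17]. So left = [7, 11, 3, 17]. Then left[-1] = 17.

17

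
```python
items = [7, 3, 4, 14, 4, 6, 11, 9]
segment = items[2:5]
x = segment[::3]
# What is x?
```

items has length 8. The slice items[2:5] selects indices [2, 3, 4] (2->4, 3->14, 4->4), giving [4, 14, 4]. So segment = [4, 14, 4]. segment has length 3. The slice segment[::3] selects indices [0] (0->4), giving [4].

[4]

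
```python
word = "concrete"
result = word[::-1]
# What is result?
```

word has length 8. The slice word[::-1] selects indices [7, 6, 5, 4, 3, 2, 1, 0] (7->'e', 6->'t', 5->'e', 4->'r', 3->'c', 2->'n', 1->'o', 0->'c'), giving 'etercnoc'.

'etercnoc'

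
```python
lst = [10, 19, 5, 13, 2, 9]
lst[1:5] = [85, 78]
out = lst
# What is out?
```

lst starts as [10, 19, 5, 13, 2, 9] (length 6). The slice lst[1:5] covers indices [1, 2, 3, 4] with values [19, 5, 13, 2]. Replacing that slice with [85, 78] (different length) produces [10, 85, 78, 9].

[10, 85, 78, 9]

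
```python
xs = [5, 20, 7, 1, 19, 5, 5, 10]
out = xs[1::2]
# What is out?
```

xs has length 8. The slice xs[1::2] selects indices [1, 3, 5, 7] (1->20, 3->1, 5->5, 7->10), giving [20, 1, 5, 10].

[20, 1, 5, 10]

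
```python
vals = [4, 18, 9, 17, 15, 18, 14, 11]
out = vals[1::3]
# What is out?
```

vals has length 8. The slice vals[1::3] selects indices [1, 4, 7] (1->18, 4->15, 7->11), giving [18, 15, 11].

[18, 15, 11]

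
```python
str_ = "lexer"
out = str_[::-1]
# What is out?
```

str_ has length 5. The slice str_[::-1] selects indices [4, 3, 2, 1, 0] (4->'r', 3->'e', 2->'x', 1->'e', 0->'l'), giving 'rexel'.

'rexel'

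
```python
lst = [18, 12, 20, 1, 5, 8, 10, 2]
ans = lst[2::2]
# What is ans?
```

lst has length 8. The slice lst[2::2] selects indices [2, 4, 6] (2->20, 4->5, 6->10), giving [20, 5, 10].

[20, 5, 10]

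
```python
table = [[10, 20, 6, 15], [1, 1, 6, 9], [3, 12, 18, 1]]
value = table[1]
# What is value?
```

table has 3 rows. Row 1 is [1, 1, 6, 9].

[1, 1, 6, 9]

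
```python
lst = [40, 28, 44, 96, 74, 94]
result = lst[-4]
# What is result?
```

lst has length 6. Negative index -4 maps to positive index 6 + (-4) = 2. lst[2] = 44.

44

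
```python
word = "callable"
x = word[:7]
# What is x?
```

word has length 8. The slice word[:7] selects indices [0, 1, 2, 3, 4, 5, 6] (0->'c', 1->'a', 2->'l', 3->'l', 4->'a', 5->'b', 6->'l'), giving 'callabl'.

'callabl'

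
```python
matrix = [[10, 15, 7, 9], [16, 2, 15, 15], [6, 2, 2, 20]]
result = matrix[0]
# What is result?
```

matrix has 3 rows. Row 0 is [10, 15, 7, 9].

[10, 15, 7, 9]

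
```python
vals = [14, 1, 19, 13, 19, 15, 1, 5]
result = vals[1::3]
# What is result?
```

vals has length 8. The slice vals[1::3] selects indices [1, 4, 7] (1->1, 4->19, 7->5), giving [1, 19, 5].

[1, 19, 5]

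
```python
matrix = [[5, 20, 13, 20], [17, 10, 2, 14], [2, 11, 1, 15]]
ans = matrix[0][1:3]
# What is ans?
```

matrix[0] = [5, 20, 13, 20]. matrix[0] has length 4. The slice matrix[0][1:3] selects indices [1, 2] (1->20, 2->13), giving [20, 13].

[20, 13]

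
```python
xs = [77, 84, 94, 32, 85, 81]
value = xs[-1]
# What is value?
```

xs has length 6. Negative index -1 maps to positive index 6 + (-1) = 5. xs[5] = 81.

81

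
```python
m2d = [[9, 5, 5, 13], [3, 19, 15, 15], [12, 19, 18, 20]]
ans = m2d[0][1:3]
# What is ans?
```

m2d[0] = [9, 5, 5, 13]. m2d[0] has length 4. The slice m2d[0][1:3] selects indices [1, 2] (1->5, 2->5), giving [5, 5].

[5, 5]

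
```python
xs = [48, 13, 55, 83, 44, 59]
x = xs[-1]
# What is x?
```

xs has length 6. Negative index -1 maps to positive index 6 + (-1) = 5. xs[5] = 59.

59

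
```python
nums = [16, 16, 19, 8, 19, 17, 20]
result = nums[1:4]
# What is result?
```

nums has length 7. The slice nums[1:4] selects indices [1, 2, 3] (1->16, 2->19, 3->8), giving [16, 19, 8].

[16, 19, 8]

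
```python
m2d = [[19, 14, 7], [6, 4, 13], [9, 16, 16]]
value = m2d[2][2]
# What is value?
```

m2d[2] = [9, 16, 16]. Taking column 2 of that row yields 16.

16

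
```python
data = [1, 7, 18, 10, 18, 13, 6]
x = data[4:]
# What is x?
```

data has length 7. The slice data[4:] selects indices [4, 5, 6] (4->18, 5->13, 6->6), giving [18, 13, 6].

[18, 13, 6]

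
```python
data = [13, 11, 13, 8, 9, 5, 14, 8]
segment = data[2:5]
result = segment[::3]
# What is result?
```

data has length 8. The slice data[2:5] selects indices [2, 3, 4] (2->13, 3->8, 4->9), giving [13, 8, 9]. So segment = [13, 8, 9]. segment has length 3. The slice segment[::3] selects indices [0] (0->13), giving [13].

[13]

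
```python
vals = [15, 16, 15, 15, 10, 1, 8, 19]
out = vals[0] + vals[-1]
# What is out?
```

vals has length 8. vals[0] = 15.
vals has length 8. Negative index -1 maps to positive index 8 + (-1) = 7. vals[7] = 19.
Sum: 15 + 19 = 34.

34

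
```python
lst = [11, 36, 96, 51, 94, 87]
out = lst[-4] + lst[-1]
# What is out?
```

lst has length 6. Negative index -4 maps to positive index 6 + (-4) = 2. lst[2] = 96.
lst has length 6. Negative index -1 maps to positive index 6 + (-1) = 5. lst[5] = 87.
Sum: 96 + 87 = 183.

183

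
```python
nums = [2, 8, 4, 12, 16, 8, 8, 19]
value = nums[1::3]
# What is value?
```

nums has length 8. The slice nums[1::3] selects indices [1, 4, 7] (1->8, 4->16, 7->19), giving [8, 16, 19].

[8, 16, 19]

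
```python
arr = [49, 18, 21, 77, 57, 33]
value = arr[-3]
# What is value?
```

arr has length 6. Negative index -3 maps to positive index 6 + (-3) = 3. arr[3] = 77.

77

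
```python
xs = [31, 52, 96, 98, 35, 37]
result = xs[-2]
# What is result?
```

xs has length 6. Negative index -2 maps to positive index 6 + (-2) = 4. xs[4] = 35.

35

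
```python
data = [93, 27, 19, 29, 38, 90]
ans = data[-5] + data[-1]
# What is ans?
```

data has length 6. Negative index -5 maps to positive index 6 + (-5) = 1. data[1] = 27.
data has length 6. Negative index -1 maps to positive index 6 + (-1) = 5. data[5] = 90.
Sum: 27 + 90 = 117.

117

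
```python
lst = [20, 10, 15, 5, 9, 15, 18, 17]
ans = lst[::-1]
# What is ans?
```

lst has length 8. The slice lst[::-1] selects indices [7, 6, 5, 4, 3, 2, 1, 0] (7->17, 6->18, 5->15, 4->9, 3->5, 2->15, 1->10, 0->20), giving [17, 18, 15, 9, 5, 15, 10, 20].

[17, 18, 15, 9, 5, 15, 10, 20]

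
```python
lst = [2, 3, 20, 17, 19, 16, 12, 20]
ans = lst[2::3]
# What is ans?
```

lst has length 8. The slice lst[2::3] selects indices [2, 5] (2->20, 5->16), giving [20, 16].

[20, 16]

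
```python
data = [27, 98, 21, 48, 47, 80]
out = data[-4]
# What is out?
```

data has length 6. Negative index -4 maps to positive index 6 + (-4) = 2. data[2] = 21.

21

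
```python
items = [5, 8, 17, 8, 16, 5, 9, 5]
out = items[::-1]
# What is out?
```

items has length 8. The slice items[::-1] selects indices [7, 6, 5, 4, 3, 2, 1, 0] (7->5, 6->9, 5->5, 4->16, 3->8, 2->17, 1->8, 0->5), giving [5, 9, 5, 16, 8, 17, 8, 5].

[5, 9, 5, 16, 8, 17, 8, 5]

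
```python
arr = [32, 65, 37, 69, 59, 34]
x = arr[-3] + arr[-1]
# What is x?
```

arr has length 6. Negative index -3 maps to positive index 6 + (-3) = 3. arr[3] = 69.
arr has length 6. Negative index -1 maps to positive index 6 + (-1) = 5. arr[5] = 34.
Sum: 69 + 34 = 103.

103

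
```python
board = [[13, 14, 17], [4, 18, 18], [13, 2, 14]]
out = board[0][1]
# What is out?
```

board[0] = [13, 14, 17]. Taking column 1 of that row yields 14.

14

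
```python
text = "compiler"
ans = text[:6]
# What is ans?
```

text has length 8. The slice text[:6] selects indices [0, 1, 2, 3, 4, 5] (0->'c', 1->'o', 2->'m', 3->'p', 4->'i', 5->'l'), giving 'compil'.

'compil'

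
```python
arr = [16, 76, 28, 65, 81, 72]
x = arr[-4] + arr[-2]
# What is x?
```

arr has length 6. Negative index -4 maps to positive index 6 + (-4) = 2. arr[2] = 28.
arr has length 6. Negative index -2 maps to positive index 6 + (-2) = 4. arr[4] = 81.
Sum: 28 + 81 = 109.

109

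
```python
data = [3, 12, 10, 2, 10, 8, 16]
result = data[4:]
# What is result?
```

data has length 7. The slice data[4:] selects indices [4, 5, 6] (4->10, 5->8, 6->16), giving [10, 8, 16].

[10, 8, 16]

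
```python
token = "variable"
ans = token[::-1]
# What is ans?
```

token has length 8. The slice token[::-1] selects indices [7, 6, 5, 4, 3, 2, 1, 0] (7->'e', 6->'l', 5->'b', 4->'a', 3->'i', 2->'r', 1->'a', 0->'v'), giving 'elbairav'.

'elbairav'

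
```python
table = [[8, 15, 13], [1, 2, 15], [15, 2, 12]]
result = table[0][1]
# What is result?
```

table[0] = [8, 15, 13]. Taking column 1 of that row yields 15.

15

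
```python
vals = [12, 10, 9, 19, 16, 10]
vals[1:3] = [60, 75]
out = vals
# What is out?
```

vals starts as [12, 10, 9, 19, 16, 10] (length 6). The slice vals[1:3] covers indices [1, 2] with values [10, 9]. Replacing that slice with [60, 75] (same length) produces [12, 60, 75, 19, 16, 10].

[12, 60, 75, 19, 16, 10]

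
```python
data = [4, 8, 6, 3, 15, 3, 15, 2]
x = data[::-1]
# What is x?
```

data has length 8. The slice data[::-1] selects indices [7, 6, 5, 4, 3, 2, 1, 0] (7->2, 6->15, 5->3, 4->15, 3->3, 2->6, 1->8, 0->4), giving [2, 15, 3, 15, 3, 6, 8, 4].

[2, 15, 3, 15, 3, 6, 8, 4]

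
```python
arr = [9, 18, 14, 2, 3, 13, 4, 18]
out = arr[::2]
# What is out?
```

arr has length 8. The slice arr[::2] selects indices [0, 2, 4, 6] (0->9, 2->14, 4->3, 6->4), giving [9, 14, 3, 4].

[9, 14, 3, 4]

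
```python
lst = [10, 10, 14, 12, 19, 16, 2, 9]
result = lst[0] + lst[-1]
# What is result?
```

lst has length 8. lst[0] = 10.
lst has length 8. Negative index -1 maps to positive index 8 + (-1) = 7. lst[7] = 9.
Sum: 10 + 9 = 19.

19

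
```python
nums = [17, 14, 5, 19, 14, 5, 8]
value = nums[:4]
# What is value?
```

nums has length 7. The slice nums[:4] selects indices [0, 1, 2, 3] (0->17, 1->14, 2->5, 3->19), giving [17, 14, 5, 19].

[17, 14, 5, 19]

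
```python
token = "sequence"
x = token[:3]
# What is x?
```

token has length 8. The slice token[:3] selects indices [0, 1, 2] (0->'s', 1->'e', 2->'q'), giving 'seq'.

'seq'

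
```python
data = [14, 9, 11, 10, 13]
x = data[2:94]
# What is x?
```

data has length 5. The slice data[2:94] selects indices [2, 3, 4] (2->11, 3->10, 4->13), giving [11, 10, 13].

[11, 10, 13]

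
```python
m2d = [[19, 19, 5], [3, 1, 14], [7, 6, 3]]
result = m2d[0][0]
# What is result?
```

m2d[0] = [19, 19, 5]. Taking column 0 of that row yields 19.

19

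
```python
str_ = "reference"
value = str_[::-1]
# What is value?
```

str_ has length 9. The slice str_[::-1] selects indices [8, 7, 6, 5, 4, 3, 2, 1, 0] (8->'e', 7->'c', 6->'n', 5->'e', 4->'r', 3->'e', 2->'f', 1->'e', 0->'r'), giving 'ecnerefer'.

'ecnerefer'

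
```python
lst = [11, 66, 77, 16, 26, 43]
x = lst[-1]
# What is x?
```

lst has length 6. Negative index -1 maps to positive index 6 + (-1) = 5. lst[5] = 43.

43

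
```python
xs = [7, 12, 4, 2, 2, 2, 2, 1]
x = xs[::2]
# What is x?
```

xs has length 8. The slice xs[::2] selects indices [0, 2, 4, 6] (0->7, 2->4, 4->2, 6->2), giving [7, 4, 2, 2].

[7, 4, 2, 2]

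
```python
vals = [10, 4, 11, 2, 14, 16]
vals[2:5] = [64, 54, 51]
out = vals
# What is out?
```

vals starts as [10, 4, 11, 2, 14, 16] (length 6). The slice vals[2:5] covers indices [2, 3, 4] with values [11, 2, 14]. Replacing that slice with [64, 54, 51] (same length) produces [10, 4, 64, 54, 51, 16].

[10, 4, 64, 54, 51, 16]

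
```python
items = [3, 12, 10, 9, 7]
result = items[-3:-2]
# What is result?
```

items has length 5. The slice items[-3:-2] selects indices [2] (2->10), giving [10].

[10]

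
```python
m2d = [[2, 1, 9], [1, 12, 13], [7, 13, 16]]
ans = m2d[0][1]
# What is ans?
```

m2d[0] = [2, 1, 9]. Taking column 1 of that row yields 1.

1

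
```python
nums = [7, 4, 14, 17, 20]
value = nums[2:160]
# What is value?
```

nums has length 5. The slice nums[2:160] selects indices [2, 3, 4] (2->14, 3->17, 4->20), giving [14, 17, 20].

[14, 17, 20]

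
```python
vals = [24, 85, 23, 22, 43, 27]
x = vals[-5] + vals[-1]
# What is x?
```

vals has length 6. Negative index -5 maps to positive index 6 + (-5) = 1. vals[1] = 85.
vals has length 6. Negative index -1 maps to positive index 6 + (-1) = 5. vals[5] = 27.
Sum: 85 + 27 = 112.

112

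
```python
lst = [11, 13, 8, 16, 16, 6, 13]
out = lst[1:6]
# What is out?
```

lst has length 7. The slice lst[1:6] selects indices [1, 2, 3, 4, 5] (1->13, 2->8, 3->16, 4->16, 5->6), giving [13, 8, 16, 16, 6].

[13, 8, 16, 16, 6]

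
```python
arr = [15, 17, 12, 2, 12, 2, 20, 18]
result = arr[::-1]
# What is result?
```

arr has length 8. The slice arr[::-1] selects indices [7, 6, 5, 4, 3, 2, 1, 0] (7->18, 6->20, 5->2, 4->12, 3->2, 2->12, 1->17, 0->15), giving [18, 20, 2, 12, 2, 12, 17, 15].

[18, 20, 2, 12, 2, 12, 17, 15]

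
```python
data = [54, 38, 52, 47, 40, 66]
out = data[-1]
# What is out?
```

data has length 6. Negative index -1 maps to positive index 6 + (-1) = 5. data[5] = 66.

66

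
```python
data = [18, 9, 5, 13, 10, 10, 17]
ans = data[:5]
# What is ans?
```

data has length 7. The slice data[:5] selects indices [0, 1, 2, 3, 4] (0->18, 1->9, 2->5, 3->13, 4->10), giving [18, 9, 5, 13, 10].

[18, 9, 5, 13, 10]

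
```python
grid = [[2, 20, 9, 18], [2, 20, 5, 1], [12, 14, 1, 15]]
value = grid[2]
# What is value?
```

grid has 3 rows. Row 2 is [12, 14, 1, 15].

[12, 14, 1, 15]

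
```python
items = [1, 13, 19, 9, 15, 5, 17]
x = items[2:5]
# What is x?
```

items has length 7. The slice items[2:5] selects indices [2, 3, 4] (2->19, 3->9, 4->15), giving [19, 9, 15].

[19, 9, 15]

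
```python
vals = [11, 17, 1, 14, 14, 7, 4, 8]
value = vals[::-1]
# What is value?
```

vals has length 8. The slice vals[::-1] selects indices [7, 6, 5, 4, 3, 2, 1, 0] (7->8, 6->4, 5->7, 4->14, 3->14, 2->1, 1->17, 0->11), giving [8, 4, 7, 14, 14, 1, 17, 11].

[8, 4, 7, 14, 14, 1, 17, 11]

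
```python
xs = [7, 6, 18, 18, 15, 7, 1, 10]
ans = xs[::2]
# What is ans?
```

xs has length 8. The slice xs[::2] selects indices [0, 2, 4, 6] (0->7, 2->18, 4->15, 6->1), giving [7, 18, 15, 1].

[7, 18, 15, 1]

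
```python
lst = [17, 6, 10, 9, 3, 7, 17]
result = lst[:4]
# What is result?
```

lst has length 7. The slice lst[:4] selects indices [0, 1, 2, 3] (0->17, 1->6, 2->10, 3->9), giving [17, 6, 10, 9].

[17, 6, 10, 9]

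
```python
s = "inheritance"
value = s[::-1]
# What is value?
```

s has length 11. The slice s[::-1] selects indices [10, 9, 8, 7, 6, 5, 4, 3, 2, 1, 0] (10->'e', 9->'c', 8->'n', 7->'a', 6->'t', 5->'i', 4->'r', 3->'e', 2->'h', 1->'n', 0->'i'), giving 'ecnatirehni'.

'ecnatirehni'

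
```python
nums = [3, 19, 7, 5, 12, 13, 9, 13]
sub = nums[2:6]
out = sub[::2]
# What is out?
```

nums has length 8. The slice nums[2:6] selects indices [2, 3, 4, 5] (2->7, 3->5, 4->12, 5->13), giving [7, 5, 12, 13]. So sub = [7, 5, 12, 13]. sub has length 4. The slice sub[::2] selects indices [0, 2] (0->7, 2->12), giving [7, 12].

[7, 12]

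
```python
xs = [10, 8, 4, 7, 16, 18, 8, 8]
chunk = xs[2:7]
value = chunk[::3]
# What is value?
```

xs has length 8. The slice xs[2:7] selects indices [2, 3, 4, 5, 6] (2->4, 3->7, 4->16, 5->18, 6->8), giving [4, 7, 16, 18, 8]. So chunk = [4, 7, 16, 18, 8]. chunk has length 5. The slice chunk[::3] selects indices [0, 3] (0->4, 3->18), giving [4, 18].

[4, 18]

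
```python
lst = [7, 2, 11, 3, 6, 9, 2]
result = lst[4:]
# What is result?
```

lst has length 7. The slice lst[4:] selects indices [4, 5, 6] (4->6, 5->9, 6->2), giving [6, 9, 2].

[6, 9, 2]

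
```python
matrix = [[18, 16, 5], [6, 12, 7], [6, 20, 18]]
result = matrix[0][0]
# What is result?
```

matrix[0] = [18, 16, 5]. Taking column 0 of that row yields 18.

18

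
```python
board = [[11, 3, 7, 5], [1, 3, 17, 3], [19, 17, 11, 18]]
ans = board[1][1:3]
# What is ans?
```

board[1] = [1, 3, 17, 3]. board[1] has length 4. The slice board[1][1:3] selects indices [1, 2] (1->3, 2->17), giving [3, 17].

[3, 17]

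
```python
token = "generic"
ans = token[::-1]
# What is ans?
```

token has length 7. The slice token[::-1] selects indices [6, 5, 4, 3, 2, 1, 0] (6->'c', 5->'i', 4->'r', 3->'e', 2->'n', 1->'e', 0->'g'), giving 'cireneg'.

'cireneg'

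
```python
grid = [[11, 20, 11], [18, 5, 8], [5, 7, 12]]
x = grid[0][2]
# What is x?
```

grid[0] = [11, 20, 11]. Taking column 2 of that row yields 11.

11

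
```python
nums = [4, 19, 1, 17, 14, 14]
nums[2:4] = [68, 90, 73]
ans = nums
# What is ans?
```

nums starts as [4, 19, 1, 17, 14, 14] (length 6). The slice nums[2:4] covers indices [2, 3] with values [1, 17]. Replacing that slice with [68, 90, 73] (different length) produces [4, 19, 68, 90, 73, 14, 14].

[4, 19, 68, 90, 73, 14, 14]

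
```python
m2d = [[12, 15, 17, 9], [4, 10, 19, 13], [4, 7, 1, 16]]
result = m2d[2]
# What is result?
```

m2d has 3 rows. Row 2 is [4, 7, 1, 16].

[4, 7, 1, 16]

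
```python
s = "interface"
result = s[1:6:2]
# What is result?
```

s has length 9. The slice s[1:6:2] selects indices [1, 3, 5] (1->'n', 3->'e', 5->'f'), giving 'nef'.

'nef'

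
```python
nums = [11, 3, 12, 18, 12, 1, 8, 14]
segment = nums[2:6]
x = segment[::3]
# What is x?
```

nums has length 8. The slice nums[2:6] selects indices [2, 3, 4, 5] (2->12, 3->18, 4->12, 5->1), giving [12, 18, 12, 1]. So segment = [12, 18, 12, 1]. segment has length 4. The slice segment[::3] selects indices [0, 3] (0->12, 3->1), giving [12, 1].

[12, 1]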